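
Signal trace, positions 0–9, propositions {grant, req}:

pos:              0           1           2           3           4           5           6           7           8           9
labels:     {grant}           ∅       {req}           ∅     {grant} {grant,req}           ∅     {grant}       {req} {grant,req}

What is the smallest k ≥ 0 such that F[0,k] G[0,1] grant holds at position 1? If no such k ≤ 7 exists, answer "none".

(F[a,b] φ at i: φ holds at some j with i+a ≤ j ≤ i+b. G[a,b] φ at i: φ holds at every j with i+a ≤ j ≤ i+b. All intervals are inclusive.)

3

Scan j = 1,2,… for G[0,1] grant:
  j=1: fails
  j=2: fails
  j=3: fails
  j=4: holds
First hit at j=4, so smallest k = 4-1 = 3.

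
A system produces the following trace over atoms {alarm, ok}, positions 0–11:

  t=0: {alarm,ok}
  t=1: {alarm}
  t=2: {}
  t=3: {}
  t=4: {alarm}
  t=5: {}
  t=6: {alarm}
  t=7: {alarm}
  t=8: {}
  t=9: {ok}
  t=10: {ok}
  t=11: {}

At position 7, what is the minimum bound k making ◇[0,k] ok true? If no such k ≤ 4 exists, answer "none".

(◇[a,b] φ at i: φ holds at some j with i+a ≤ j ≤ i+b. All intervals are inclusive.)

2

Scan j = 7,8,… for ok:
  j=7: fails
  j=8: fails
  j=9: holds
First hit at j=9, so smallest k = 9-7 = 2.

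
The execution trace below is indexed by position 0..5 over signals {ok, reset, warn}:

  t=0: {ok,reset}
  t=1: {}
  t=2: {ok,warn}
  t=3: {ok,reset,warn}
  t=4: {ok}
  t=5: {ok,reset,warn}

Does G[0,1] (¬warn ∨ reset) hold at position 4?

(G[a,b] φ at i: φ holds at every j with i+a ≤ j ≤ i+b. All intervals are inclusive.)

Check (¬warn ∨ reset) at every j in [4,5]:
  j=4: true
  j=5: true
All positions satisfy it → formula holds.

True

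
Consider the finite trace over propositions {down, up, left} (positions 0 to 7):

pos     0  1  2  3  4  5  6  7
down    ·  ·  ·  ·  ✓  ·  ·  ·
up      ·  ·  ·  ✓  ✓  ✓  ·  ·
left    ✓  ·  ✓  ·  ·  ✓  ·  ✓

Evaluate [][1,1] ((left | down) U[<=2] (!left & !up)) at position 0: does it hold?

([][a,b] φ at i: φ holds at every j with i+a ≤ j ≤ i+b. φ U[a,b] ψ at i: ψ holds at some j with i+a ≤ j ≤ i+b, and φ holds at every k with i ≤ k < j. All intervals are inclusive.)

True

Check ((left | down) U[<=2] (!left & !up)) at every j in [1,1]:
  j=1: holds
All positions satisfy it → formula holds.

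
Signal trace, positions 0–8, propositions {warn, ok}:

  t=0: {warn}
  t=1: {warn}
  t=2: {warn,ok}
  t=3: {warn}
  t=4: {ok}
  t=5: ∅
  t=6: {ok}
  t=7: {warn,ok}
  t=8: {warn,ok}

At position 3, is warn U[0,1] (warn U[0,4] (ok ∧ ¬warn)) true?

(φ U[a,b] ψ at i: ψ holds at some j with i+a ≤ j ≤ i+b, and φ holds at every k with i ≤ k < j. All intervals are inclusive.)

Need some j in [3,4] with (warn U[0,4] (ok ∧ ¬warn)), and warn at every k in [3,j-1].
  j=3: (warn U[0,4] (ok ∧ ¬warn)) holds; no prefix to check → satisfied.

Holds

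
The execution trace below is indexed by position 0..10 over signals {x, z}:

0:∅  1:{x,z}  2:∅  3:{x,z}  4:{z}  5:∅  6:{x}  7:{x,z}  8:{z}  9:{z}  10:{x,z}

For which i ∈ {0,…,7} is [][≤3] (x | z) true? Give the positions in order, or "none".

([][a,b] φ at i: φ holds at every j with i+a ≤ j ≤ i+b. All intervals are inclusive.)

Evaluate at each i in [0,7]:
  i=0: ✗ (fails at j=0)
  i=1: ✗ (fails at j=2)
  i=2: ✗ (fails at j=2)
  i=3: ✗ (fails at j=5)
  i=4: ✗ (fails at j=5)
  i=5: ✗ (fails at j=5)
  i=6: ✓ (all of [6,9])
  i=7: ✓ (all of [7,10])

6, 7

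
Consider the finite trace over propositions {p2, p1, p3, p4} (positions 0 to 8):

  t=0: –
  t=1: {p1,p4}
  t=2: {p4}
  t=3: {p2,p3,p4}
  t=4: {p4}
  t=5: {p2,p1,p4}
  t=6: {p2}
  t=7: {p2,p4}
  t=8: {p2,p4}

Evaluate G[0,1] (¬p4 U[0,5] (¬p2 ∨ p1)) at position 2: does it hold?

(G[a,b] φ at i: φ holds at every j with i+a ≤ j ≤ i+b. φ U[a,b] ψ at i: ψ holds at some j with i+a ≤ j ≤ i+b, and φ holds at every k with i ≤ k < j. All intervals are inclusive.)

Check (¬p4 U[0,5] (¬p2 ∨ p1)) at every j in [2,3]:
  j=2: holds
  j=3: fails
Fails at j=3 → formula fails.

False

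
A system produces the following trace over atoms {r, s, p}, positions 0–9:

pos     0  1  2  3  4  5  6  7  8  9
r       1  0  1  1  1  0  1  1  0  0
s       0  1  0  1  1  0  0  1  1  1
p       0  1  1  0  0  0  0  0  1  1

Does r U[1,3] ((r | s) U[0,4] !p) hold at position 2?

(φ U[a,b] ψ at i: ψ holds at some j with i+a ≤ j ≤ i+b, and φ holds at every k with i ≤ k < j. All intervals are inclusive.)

True

Need some j in [3,5] with ((r | s) U[0,4] !p), and r at every k in [2,j-1].
  j=3: ((r | s) U[0,4] !p) holds; r holds at every k in [2,2] → satisfied.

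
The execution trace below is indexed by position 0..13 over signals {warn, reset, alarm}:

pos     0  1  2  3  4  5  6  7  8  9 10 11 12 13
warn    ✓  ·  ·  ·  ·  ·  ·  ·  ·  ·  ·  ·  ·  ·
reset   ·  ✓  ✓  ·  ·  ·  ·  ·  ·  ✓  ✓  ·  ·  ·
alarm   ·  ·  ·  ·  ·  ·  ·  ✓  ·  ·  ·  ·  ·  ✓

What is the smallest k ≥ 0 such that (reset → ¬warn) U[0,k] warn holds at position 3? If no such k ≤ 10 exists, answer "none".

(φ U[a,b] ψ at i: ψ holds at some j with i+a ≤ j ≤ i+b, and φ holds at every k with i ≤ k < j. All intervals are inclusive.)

Need earliest j ≥ 3 with warn, and (reset → ¬warn) at every k in [3,j-1].
  j=3: rhs fails.
  j=4: rhs fails.
  j=5: rhs fails.
  j=6: rhs fails.
  j=7: rhs fails.
  j=8: rhs fails.
  j=9: rhs fails.
  j=10: rhs fails.
  j=11: rhs fails.
  j=12: rhs fails.
  j=13: rhs fails.
No witness within the range → none.

none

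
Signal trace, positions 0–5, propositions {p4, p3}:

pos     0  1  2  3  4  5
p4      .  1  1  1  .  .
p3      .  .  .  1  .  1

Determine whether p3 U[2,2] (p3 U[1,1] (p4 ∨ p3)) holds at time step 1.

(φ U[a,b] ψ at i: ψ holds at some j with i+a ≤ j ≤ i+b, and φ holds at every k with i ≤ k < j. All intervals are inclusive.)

No

Need some j in [3,3] with (p3 U[1,1] (p4 ∨ p3)), and p3 at every k in [1,j-1].
  j=3: (p3 U[1,1] (p4 ∨ p3)) — fails.
No j in the window works → until fails.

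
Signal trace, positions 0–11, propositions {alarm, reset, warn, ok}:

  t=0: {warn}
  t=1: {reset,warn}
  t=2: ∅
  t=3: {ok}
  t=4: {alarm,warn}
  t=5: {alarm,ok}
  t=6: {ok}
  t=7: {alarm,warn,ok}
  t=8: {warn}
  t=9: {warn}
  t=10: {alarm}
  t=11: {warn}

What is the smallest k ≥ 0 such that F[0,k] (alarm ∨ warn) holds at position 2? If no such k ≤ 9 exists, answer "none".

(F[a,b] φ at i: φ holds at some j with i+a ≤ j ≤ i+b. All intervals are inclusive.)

Scan j = 2,3,… for (alarm ∨ warn):
  j=2: fails
  j=3: fails
  j=4: holds
First hit at j=4, so smallest k = 4-2 = 2.

2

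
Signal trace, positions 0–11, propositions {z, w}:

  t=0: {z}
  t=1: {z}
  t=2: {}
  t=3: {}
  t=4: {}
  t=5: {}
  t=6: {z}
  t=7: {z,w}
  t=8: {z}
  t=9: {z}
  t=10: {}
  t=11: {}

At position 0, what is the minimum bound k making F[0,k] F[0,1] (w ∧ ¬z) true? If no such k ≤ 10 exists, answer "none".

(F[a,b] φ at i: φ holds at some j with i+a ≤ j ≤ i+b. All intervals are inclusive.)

none

Scan j = 0,1,… for F[0,1] (w ∧ ¬z):
  j=0: fails
  j=1: fails
  j=2: fails
  j=3: fails
  j=4: fails
  j=5: fails
  j=6: fails
  j=7: fails
  j=8: fails
  j=9: fails
  j=10: fails
No j in [0,10] satisfies it → none.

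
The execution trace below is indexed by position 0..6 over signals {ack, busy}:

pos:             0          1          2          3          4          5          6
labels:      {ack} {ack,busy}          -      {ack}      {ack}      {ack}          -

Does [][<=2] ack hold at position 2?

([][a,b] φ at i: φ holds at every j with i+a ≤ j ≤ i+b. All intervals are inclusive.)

False

Check ack at every j in [2,4]:
  j=2: false
  j=3: true
  j=4: true
Fails at j=2 → formula fails.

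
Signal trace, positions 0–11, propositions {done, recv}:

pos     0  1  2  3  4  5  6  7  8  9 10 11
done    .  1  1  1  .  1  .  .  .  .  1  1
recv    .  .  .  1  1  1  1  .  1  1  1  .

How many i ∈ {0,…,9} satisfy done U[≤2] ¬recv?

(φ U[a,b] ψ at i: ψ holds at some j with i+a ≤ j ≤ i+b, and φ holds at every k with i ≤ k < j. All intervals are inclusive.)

4

Evaluate at each i in [0,9]:
  i=0: ✓ (rhs at j=0)
  i=1: ✓ (rhs at j=1)
  i=2: ✓ (rhs at j=2)
  i=3: ✗ (no rhs in [3,5])
  i=4: ✗ (no rhs in [4,6])
  i=5: ✗ (lhs fails at k=6 before rhs at j=7)
  i=6: ✗ (lhs fails at k=6 before rhs at j=7)
  i=7: ✓ (rhs at j=7)
  i=8: ✗ (no rhs in [8,10])
  i=9: ✗ (lhs fails at k=9 before rhs at j=11)
Positions where it holds: {0, 1, 2, 7} → 4.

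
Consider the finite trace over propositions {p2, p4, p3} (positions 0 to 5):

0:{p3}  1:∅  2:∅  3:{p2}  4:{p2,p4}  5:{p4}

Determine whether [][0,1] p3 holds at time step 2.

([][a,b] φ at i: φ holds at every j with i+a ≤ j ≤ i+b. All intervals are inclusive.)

No

Check p3 at every j in [2,3]:
  j=2: false
  j=3: false
Fails at j=2 → formula fails.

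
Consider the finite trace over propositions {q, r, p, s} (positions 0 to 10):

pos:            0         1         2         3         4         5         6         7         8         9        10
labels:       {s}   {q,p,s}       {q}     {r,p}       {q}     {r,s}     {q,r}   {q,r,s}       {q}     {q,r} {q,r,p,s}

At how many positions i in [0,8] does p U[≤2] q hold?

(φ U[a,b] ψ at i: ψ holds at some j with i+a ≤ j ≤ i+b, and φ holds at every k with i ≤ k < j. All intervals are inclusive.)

7

Evaluate at each i in [0,8]:
  i=0: ✗ (lhs fails at k=0 before rhs at j=1)
  i=1: ✓ (rhs at j=1)
  i=2: ✓ (rhs at j=2)
  i=3: ✓ (rhs at j=4; lhs holds on [3,3])
  i=4: ✓ (rhs at j=4)
  i=5: ✗ (lhs fails at k=5 before rhs at j=6)
  i=6: ✓ (rhs at j=6)
  i=7: ✓ (rhs at j=7)
  i=8: ✓ (rhs at j=8)
Positions where it holds: {1, 2, 3, 4, 6, 7, 8} → 7.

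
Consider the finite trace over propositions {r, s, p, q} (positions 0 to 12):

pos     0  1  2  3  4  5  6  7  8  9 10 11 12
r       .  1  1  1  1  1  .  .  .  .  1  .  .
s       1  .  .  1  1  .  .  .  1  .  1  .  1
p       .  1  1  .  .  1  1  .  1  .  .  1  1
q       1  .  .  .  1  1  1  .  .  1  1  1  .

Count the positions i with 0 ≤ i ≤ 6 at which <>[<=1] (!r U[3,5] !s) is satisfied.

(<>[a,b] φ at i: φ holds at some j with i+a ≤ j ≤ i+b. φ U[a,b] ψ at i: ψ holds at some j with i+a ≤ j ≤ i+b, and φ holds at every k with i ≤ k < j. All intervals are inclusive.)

Evaluate at each i in [0,6]:
  i=0: ✗ (none in [0,1])
  i=1: ✗ (none in [1,2])
  i=2: ✗ (none in [2,3])
  i=3: ✗ (none in [3,4])
  i=4: ✗ (none in [4,5])
  i=5: ✓ (witness j=6)
  i=6: ✓ (witness j=6)
Positions where it holds: {5, 6} → 2.

2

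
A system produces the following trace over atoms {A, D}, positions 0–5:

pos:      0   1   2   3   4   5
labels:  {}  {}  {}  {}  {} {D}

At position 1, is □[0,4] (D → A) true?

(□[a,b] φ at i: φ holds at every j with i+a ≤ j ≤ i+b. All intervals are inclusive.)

False

Check (D → A) at every j in [1,5]:
  j=1: antecedent false → ✓
  j=2: antecedent false → ✓
  j=3: antecedent false → ✓
  j=4: antecedent false → ✓
  j=5: antecedent true; consequent false → ✗
Fails at j=5 → formula fails.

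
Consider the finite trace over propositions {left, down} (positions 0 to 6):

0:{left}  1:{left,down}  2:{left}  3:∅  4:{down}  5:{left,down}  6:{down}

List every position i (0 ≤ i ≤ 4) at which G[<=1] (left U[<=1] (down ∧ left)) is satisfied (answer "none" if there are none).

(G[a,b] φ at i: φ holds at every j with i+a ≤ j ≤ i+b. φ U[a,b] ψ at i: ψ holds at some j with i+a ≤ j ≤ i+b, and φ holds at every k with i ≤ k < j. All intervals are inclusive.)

Evaluate at each i in [0,4]:
  i=0: ✓ (all of [0,1])
  i=1: ✗ (fails at j=2)
  i=2: ✗ (fails at j=2)
  i=3: ✗ (fails at j=3)
  i=4: ✗ (fails at j=4)

0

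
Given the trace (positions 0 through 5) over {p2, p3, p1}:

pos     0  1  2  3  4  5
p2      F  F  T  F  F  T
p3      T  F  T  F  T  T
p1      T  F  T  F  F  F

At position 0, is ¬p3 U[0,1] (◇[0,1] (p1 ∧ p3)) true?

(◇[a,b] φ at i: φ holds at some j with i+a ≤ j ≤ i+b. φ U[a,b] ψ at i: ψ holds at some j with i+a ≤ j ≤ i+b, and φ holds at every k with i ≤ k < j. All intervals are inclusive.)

Need some j in [0,1] with ◇[0,1] (p1 ∧ p3), and ¬p3 at every k in [0,j-1].
  j=0: ◇[0,1] (p1 ∧ p3) holds; no prefix to check → satisfied.

Holds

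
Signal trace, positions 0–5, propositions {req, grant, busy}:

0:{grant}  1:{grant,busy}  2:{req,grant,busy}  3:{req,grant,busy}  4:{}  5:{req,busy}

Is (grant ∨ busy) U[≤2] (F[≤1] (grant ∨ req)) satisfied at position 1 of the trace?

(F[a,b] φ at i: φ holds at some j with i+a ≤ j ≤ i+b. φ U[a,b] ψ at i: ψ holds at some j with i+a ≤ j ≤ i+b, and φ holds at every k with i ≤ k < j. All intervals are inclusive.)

Yes

Need some j in [1,3] with F[≤1] (grant ∨ req), and (grant ∨ busy) at every k in [1,j-1].
  j=1: F[≤1] (grant ∨ req) holds; no prefix to check → satisfied.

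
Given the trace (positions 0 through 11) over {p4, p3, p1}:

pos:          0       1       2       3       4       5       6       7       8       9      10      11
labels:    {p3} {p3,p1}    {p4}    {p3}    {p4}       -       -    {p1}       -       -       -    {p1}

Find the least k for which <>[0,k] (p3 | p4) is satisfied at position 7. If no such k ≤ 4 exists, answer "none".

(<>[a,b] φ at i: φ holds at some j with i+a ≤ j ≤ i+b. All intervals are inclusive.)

Scan j = 7,8,… for (p3 | p4):
  j=7: fails
  j=8: fails
  j=9: fails
  j=10: fails
  j=11: fails
No j in [7,11] satisfies it → none.

none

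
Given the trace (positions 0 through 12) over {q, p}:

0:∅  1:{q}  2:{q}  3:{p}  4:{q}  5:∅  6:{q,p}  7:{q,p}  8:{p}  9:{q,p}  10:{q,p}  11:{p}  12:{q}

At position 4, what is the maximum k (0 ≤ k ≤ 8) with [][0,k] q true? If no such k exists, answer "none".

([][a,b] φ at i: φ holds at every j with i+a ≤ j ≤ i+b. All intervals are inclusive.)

0

q must hold from j=4 onward; find where it first fails.
  j=4: holds
  j=5: fails
Holds on [4,4], so largest k = 0.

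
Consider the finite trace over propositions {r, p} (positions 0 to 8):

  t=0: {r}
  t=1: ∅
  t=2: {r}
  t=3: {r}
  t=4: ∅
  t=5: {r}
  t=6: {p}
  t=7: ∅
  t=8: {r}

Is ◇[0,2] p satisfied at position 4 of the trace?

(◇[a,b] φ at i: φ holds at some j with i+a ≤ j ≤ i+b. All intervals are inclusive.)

Yes

Check p at each j in [4,6]:
  j=4: false
  j=5: false
  j=6: true
Found at j=6 → formula holds.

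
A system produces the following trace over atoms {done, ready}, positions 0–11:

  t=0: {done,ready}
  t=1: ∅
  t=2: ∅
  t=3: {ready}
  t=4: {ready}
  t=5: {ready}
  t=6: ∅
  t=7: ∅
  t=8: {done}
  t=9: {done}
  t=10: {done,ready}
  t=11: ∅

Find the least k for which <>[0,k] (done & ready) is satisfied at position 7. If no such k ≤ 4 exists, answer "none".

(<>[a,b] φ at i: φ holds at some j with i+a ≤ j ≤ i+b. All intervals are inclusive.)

Scan j = 7,8,… for (done & ready):
  j=7: fails
  j=8: fails
  j=9: fails
  j=10: holds
First hit at j=10, so smallest k = 10-7 = 3.

3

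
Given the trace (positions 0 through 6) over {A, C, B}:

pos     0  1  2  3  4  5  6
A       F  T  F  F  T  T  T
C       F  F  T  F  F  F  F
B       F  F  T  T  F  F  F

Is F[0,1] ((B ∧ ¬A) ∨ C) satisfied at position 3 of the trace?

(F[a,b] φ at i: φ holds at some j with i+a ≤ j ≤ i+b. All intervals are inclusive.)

Check ((B ∧ ¬A) ∨ C) at each j in [3,4]:
  j=3: true
  j=4: false
Found at j=3 → formula holds.

True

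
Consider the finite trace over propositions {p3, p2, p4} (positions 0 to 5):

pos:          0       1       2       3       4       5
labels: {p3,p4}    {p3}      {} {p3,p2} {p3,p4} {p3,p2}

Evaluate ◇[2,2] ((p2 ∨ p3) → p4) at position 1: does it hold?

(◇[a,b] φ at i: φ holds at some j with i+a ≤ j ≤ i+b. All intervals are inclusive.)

No

Check ((p2 ∨ p3) → p4) at each j in [3,3]:
  j=3: false
No position in the window satisfies it → formula fails.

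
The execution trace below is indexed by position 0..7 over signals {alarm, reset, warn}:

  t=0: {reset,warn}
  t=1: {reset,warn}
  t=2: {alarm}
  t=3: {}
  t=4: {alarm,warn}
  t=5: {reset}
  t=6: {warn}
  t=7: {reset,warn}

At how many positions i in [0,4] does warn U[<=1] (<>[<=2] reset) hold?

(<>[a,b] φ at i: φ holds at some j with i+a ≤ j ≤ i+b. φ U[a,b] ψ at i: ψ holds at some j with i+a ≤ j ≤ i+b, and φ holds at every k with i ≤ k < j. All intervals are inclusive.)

Evaluate at each i in [0,4]:
  i=0: ✓ (rhs at j=0)
  i=1: ✓ (rhs at j=1)
  i=2: ✗ (lhs fails at k=2 before rhs at j=3)
  i=3: ✓ (rhs at j=3)
  i=4: ✓ (rhs at j=4)
Positions where it holds: {0, 1, 3, 4} → 4.

4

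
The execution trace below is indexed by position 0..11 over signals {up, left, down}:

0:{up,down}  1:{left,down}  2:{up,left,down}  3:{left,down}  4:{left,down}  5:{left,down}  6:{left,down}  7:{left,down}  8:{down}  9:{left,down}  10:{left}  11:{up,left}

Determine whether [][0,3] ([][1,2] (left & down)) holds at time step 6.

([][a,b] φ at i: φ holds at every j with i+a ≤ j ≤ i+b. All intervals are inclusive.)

Check [][1,2] (left & down) at every j in [6,9]:
  j=6: fails at 8
  j=7: fails at 8
  j=8: fails at 10
  j=9: fails at 10
Fails at j=6 → formula fails.

Does not hold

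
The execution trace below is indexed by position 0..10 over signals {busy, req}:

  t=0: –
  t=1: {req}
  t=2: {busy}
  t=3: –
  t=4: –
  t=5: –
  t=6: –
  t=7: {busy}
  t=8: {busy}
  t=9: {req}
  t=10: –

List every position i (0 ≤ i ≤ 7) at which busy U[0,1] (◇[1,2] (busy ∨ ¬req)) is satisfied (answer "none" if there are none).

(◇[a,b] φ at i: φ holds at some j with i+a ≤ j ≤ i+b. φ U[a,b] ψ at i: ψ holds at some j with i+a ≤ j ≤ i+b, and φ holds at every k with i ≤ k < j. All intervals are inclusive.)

Evaluate at each i in [0,7]:
  i=0: ✓ (rhs at j=0)
  i=1: ✓ (rhs at j=1)
  i=2: ✓ (rhs at j=2)
  i=3: ✓ (rhs at j=3)
  i=4: ✓ (rhs at j=4)
  i=5: ✓ (rhs at j=5)
  i=6: ✓ (rhs at j=6)
  i=7: ✓ (rhs at j=7)

0, 1, 2, 3, 4, 5, 6, 7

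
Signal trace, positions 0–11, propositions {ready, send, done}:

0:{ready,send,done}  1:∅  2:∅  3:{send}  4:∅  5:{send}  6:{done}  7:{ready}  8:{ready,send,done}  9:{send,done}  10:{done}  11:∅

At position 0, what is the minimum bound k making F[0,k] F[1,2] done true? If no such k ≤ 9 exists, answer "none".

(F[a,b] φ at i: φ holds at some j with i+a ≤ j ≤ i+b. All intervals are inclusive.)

Scan j = 0,1,… for F[1,2] done:
  j=0: fails
  j=1: fails
  j=2: fails
  j=3: fails
  j=4: holds
First hit at j=4, so smallest k = 4-0 = 4.

4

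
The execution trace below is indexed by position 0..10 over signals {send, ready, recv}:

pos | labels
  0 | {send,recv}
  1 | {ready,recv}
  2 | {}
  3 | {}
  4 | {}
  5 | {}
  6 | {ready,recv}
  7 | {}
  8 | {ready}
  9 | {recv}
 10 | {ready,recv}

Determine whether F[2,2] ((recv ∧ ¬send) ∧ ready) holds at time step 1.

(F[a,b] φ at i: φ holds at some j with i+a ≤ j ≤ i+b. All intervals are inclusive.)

No

Check ((recv ∧ ¬send) ∧ ready) at each j in [3,3]:
  j=3: false
No position in the window satisfies it → formula fails.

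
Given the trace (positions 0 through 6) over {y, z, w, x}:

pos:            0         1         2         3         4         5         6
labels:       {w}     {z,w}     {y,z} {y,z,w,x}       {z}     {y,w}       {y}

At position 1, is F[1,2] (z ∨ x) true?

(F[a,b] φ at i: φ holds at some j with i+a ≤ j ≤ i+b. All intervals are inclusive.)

Yes

Check (z ∨ x) at each j in [2,3]:
  j=2: true
  j=3: true
Found at j=2 → formula holds.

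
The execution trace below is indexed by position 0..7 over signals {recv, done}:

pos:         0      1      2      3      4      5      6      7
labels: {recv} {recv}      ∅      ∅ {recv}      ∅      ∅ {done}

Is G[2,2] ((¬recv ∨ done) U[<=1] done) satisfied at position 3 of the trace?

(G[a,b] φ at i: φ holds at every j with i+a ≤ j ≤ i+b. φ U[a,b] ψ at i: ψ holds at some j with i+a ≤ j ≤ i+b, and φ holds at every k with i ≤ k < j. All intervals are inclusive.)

False

Check ((¬recv ∨ done) U[<=1] done) at every j in [5,5]:
  j=5: fails
Fails at j=5 → formula fails.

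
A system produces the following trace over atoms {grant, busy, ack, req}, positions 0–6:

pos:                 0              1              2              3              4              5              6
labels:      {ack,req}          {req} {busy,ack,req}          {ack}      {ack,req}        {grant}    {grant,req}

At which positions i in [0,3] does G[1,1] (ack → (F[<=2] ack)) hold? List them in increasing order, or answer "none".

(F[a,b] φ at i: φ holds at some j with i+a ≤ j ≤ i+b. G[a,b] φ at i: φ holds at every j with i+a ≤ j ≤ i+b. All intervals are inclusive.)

Evaluate at each i in [0,3]:
  i=0: ✓ (all of [1,1])
  i=1: ✓ (all of [2,2])
  i=2: ✓ (all of [3,3])
  i=3: ✓ (all of [4,4])

0, 1, 2, 3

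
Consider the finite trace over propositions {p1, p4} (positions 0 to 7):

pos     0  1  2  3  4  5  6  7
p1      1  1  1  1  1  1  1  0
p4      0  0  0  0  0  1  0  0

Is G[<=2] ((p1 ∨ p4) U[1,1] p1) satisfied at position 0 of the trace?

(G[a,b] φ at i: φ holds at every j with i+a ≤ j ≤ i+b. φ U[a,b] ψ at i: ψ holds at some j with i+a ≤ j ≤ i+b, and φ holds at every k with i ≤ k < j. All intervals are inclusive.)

Check ((p1 ∨ p4) U[1,1] p1) at every j in [0,2]:
  j=0: holds
  j=1: holds
  j=2: holds
All positions satisfy it → formula holds.

Holds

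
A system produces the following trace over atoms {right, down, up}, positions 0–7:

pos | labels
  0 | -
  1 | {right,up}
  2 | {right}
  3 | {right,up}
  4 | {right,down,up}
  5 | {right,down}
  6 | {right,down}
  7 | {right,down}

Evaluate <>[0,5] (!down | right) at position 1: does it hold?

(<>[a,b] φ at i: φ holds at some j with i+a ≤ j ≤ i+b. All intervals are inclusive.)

Check (!down | right) at each j in [1,6]:
  j=1: true
  j=2: true
  j=3: true
  j=4: true
  j=5: true
  j=6: true
Found at j=1 → formula holds.

Yes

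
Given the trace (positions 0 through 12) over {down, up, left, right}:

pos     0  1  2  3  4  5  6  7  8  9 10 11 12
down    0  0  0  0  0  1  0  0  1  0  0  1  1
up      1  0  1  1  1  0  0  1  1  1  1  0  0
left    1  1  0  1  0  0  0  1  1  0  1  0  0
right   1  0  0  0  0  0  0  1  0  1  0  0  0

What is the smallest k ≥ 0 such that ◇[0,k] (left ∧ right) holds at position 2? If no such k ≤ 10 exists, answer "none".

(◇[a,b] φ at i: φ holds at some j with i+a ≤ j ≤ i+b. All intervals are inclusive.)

Scan j = 2,3,… for (left ∧ right):
  j=2: fails
  j=3: fails
  j=4: fails
  j=5: fails
  j=6: fails
  j=7: holds
First hit at j=7, so smallest k = 7-2 = 5.

5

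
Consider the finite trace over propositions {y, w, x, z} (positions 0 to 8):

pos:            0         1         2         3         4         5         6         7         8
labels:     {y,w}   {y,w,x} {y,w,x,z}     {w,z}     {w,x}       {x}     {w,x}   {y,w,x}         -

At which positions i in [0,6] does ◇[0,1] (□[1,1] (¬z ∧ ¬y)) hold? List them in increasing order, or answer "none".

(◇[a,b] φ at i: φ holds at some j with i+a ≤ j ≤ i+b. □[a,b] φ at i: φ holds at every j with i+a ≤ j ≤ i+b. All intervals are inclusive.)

Evaluate at each i in [0,6]:
  i=0: ✗ (none in [0,1])
  i=1: ✗ (none in [1,2])
  i=2: ✓ (witness j=3)
  i=3: ✓ (witness j=3)
  i=4: ✓ (witness j=4)
  i=5: ✓ (witness j=5)
  i=6: ✓ (witness j=7)

2, 3, 4, 5, 6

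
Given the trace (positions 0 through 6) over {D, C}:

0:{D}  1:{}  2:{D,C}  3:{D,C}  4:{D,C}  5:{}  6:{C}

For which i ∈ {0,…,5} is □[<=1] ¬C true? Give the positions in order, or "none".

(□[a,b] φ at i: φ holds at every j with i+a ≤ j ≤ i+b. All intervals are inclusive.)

Evaluate at each i in [0,5]:
  i=0: ✓ (all of [0,1])
  i=1: ✗ (fails at j=2)
  i=2: ✗ (fails at j=2)
  i=3: ✗ (fails at j=3)
  i=4: ✗ (fails at j=4)
  i=5: ✗ (fails at j=6)

0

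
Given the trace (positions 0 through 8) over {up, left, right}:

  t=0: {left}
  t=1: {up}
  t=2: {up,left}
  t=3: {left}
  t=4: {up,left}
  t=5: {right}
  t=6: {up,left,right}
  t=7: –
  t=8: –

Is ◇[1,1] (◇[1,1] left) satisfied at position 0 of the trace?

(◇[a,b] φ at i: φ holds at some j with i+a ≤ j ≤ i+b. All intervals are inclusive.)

True

Check ◇[1,1] left at each j in [1,1]:
  j=1: holds (witness at 2)
Found at j=1 → formula holds.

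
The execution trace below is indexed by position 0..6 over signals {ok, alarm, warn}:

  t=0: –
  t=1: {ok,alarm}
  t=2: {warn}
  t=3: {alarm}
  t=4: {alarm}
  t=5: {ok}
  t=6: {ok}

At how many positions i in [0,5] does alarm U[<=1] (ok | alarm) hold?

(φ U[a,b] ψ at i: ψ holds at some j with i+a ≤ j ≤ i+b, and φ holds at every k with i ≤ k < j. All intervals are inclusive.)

4

Evaluate at each i in [0,5]:
  i=0: ✗ (lhs fails at k=0 before rhs at j=1)
  i=1: ✓ (rhs at j=1)
  i=2: ✗ (lhs fails at k=2 before rhs at j=3)
  i=3: ✓ (rhs at j=3)
  i=4: ✓ (rhs at j=4)
  i=5: ✓ (rhs at j=5)
Positions where it holds: {1, 3, 4, 5} → 4.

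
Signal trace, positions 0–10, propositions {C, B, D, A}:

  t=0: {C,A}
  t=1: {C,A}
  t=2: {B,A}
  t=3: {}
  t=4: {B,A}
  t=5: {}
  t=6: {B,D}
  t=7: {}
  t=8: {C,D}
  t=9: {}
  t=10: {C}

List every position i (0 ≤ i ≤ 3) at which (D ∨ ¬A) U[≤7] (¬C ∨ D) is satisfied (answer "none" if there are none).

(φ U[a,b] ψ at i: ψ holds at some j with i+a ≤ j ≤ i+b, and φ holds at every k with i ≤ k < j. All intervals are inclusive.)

2, 3

Evaluate at each i in [0,3]:
  i=0: ✗ (lhs fails at k=0 before rhs at j=2)
  i=1: ✗ (lhs fails at k=1 before rhs at j=2)
  i=2: ✓ (rhs at j=2)
  i=3: ✓ (rhs at j=3)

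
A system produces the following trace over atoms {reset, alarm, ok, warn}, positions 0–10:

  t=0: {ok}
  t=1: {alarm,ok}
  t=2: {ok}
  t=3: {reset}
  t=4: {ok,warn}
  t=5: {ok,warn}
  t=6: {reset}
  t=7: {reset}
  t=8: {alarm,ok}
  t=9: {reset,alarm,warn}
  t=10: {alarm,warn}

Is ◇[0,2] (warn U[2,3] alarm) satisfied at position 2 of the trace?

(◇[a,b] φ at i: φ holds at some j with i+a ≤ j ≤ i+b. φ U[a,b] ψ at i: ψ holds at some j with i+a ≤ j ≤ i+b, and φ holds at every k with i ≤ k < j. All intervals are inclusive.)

No

Check (warn U[2,3] alarm) at each j in [2,4]:
  j=2: fails
  j=3: fails
  j=4: fails
No position in the window satisfies it → formula fails.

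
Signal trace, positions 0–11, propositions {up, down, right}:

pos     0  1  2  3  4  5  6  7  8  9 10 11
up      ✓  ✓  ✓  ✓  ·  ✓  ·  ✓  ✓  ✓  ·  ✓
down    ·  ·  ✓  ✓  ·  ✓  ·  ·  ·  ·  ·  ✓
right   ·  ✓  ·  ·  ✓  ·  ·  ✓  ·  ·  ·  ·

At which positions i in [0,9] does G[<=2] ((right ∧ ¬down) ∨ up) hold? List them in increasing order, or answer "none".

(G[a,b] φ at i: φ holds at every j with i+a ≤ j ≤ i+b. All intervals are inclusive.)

Evaluate at each i in [0,9]:
  i=0: ✓ (all of [0,2])
  i=1: ✓ (all of [1,3])
  i=2: ✓ (all of [2,4])
  i=3: ✓ (all of [3,5])
  i=4: ✗ (fails at j=6)
  i=5: ✗ (fails at j=6)
  i=6: ✗ (fails at j=6)
  i=7: ✓ (all of [7,9])
  i=8: ✗ (fails at j=10)
  i=9: ✗ (fails at j=10)

0, 1, 2, 3, 7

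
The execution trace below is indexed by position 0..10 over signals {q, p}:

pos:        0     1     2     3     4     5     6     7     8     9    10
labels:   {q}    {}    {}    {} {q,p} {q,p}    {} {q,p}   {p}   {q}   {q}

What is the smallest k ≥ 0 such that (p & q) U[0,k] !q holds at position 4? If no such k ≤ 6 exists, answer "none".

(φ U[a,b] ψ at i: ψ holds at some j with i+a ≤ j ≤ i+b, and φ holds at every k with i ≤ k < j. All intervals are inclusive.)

Need earliest j ≥ 4 with !q, and (p & q) at every k in [4,j-1].
  j=4: rhs fails.
  j=5: rhs fails.
  j=6: rhs holds; lhs holds on [4,5]. k = 2.

2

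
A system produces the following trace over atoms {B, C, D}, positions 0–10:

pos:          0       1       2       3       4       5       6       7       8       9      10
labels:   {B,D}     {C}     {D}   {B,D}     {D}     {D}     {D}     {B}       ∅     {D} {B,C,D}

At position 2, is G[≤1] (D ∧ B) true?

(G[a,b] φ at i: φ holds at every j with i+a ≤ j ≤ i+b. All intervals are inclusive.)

Check (D ∧ B) at every j in [2,3]:
  j=2: false
  j=3: true
Fails at j=2 → formula fails.

False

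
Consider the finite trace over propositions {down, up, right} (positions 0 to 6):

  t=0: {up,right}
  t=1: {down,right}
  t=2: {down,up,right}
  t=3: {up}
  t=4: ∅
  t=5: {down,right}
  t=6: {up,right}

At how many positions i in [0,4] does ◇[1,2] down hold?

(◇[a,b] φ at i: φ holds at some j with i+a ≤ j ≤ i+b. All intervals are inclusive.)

Evaluate at each i in [0,4]:
  i=0: ✓ (witness j=1)
  i=1: ✓ (witness j=2)
  i=2: ✗ (none in [3,4])
  i=3: ✓ (witness j=5)
  i=4: ✓ (witness j=5)
Positions where it holds: {0, 1, 3, 4} → 4.

4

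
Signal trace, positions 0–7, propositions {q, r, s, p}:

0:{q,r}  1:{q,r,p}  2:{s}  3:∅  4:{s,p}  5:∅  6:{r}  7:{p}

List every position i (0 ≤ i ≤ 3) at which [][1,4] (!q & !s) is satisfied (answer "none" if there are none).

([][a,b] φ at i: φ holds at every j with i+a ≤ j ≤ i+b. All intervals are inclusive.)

none

Evaluate at each i in [0,3]:
  i=0: ✗ (fails at j=1)
  i=1: ✗ (fails at j=2)
  i=2: ✗ (fails at j=4)
  i=3: ✗ (fails at j=4)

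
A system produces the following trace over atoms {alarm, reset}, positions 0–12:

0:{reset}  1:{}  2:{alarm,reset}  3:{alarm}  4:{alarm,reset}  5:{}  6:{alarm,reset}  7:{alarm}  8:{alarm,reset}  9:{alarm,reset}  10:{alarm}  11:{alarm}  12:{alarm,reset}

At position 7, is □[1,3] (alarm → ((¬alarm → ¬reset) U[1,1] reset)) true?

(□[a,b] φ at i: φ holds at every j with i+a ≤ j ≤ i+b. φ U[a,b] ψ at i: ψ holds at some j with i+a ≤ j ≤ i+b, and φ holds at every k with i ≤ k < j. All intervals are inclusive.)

False

Check (alarm → ((¬alarm → ¬reset) U[1,1] reset)) at every j in [8,10]:
  j=8: antecedent true; consequent holds → ✓
  j=9: antecedent true; consequent fails → ✗
  j=10: antecedent true; consequent fails → ✗
Fails at j=9 → formula fails.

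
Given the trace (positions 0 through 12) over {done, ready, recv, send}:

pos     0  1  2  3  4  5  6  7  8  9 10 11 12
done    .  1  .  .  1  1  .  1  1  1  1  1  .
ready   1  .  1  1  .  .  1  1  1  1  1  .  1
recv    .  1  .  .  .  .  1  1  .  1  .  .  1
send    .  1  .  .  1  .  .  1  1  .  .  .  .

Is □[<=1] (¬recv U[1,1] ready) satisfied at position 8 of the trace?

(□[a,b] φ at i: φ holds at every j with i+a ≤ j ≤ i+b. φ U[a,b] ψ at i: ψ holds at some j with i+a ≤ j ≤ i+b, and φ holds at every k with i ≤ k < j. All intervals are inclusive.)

Check (¬recv U[1,1] ready) at every j in [8,9]:
  j=8: holds
  j=9: fails
Fails at j=9 → formula fails.

Does not hold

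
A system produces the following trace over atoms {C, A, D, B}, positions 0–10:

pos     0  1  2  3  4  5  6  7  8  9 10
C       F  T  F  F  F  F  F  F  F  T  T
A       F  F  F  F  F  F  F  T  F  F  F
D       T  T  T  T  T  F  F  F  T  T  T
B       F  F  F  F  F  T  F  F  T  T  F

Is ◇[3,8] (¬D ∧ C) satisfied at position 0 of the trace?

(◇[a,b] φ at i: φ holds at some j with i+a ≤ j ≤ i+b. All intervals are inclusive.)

No

Check (¬D ∧ C) at each j in [3,8]:
  j=3: false
  j=4: false
  j=5: false
  j=6: false
  j=7: false
  j=8: false
No position in the window satisfies it → formula fails.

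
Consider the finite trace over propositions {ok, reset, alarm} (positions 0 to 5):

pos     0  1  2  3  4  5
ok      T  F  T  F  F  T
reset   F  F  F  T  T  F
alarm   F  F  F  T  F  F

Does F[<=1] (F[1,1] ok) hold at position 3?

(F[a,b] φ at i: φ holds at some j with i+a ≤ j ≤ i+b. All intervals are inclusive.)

Holds

Check F[1,1] ok at each j in [3,4]:
  j=3: fails (none in [4,4])
  j=4: holds (witness at 5)
Found at j=4 → formula holds.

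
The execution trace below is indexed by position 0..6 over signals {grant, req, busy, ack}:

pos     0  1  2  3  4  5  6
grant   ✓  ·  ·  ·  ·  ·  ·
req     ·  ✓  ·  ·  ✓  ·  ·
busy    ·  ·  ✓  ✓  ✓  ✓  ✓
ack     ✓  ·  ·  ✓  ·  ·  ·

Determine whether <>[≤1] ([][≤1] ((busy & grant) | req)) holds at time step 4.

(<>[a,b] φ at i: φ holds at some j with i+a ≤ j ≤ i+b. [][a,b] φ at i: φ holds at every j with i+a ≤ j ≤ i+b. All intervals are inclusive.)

No

Check [][≤1] ((busy & grant) | req) at each j in [4,5]:
  j=4: fails at 5
  j=5: fails at 5
No position in the window satisfies it → formula fails.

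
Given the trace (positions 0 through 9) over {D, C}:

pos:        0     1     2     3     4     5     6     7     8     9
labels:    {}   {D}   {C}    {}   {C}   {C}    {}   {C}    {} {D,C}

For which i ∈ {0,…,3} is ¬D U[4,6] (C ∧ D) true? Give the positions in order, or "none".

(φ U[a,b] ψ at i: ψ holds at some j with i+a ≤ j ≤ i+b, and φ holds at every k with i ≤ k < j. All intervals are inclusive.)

Evaluate at each i in [0,3]:
  i=0: ✗ (no rhs in [4,6])
  i=1: ✗ (no rhs in [5,7])
  i=2: ✗ (no rhs in [6,8])
  i=3: ✓ (rhs at j=9; lhs holds on [3,8])

3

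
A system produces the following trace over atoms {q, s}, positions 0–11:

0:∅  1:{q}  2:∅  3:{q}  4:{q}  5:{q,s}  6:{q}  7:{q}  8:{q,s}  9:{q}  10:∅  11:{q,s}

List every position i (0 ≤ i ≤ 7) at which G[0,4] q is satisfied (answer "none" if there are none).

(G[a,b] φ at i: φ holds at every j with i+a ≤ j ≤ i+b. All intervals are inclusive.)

Evaluate at each i in [0,7]:
  i=0: ✗ (fails at j=0)
  i=1: ✗ (fails at j=2)
  i=2: ✗ (fails at j=2)
  i=3: ✓ (all of [3,7])
  i=4: ✓ (all of [4,8])
  i=5: ✓ (all of [5,9])
  i=6: ✗ (fails at j=10)
  i=7: ✗ (fails at j=10)

3, 4, 5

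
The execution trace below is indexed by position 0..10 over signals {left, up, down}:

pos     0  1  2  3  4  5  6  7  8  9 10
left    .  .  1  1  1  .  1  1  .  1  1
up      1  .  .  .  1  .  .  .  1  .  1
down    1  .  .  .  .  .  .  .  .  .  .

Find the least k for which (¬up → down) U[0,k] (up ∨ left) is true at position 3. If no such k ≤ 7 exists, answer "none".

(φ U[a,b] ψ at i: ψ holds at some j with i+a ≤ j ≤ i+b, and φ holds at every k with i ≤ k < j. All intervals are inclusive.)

0

Need earliest j ≥ 3 with (up ∨ left), and (¬up → down) at every k in [3,j-1].
  j=3: rhs holds (empty prefix). k = 0.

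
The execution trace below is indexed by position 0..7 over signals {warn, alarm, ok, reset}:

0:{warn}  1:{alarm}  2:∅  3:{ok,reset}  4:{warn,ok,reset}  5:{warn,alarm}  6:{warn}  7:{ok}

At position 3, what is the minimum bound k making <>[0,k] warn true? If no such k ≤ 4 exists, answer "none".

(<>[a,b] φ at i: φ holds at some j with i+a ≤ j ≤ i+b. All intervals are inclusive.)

1

Scan j = 3,4,… for warn:
  j=3: fails
  j=4: holds
First hit at j=4, so smallest k = 4-3 = 1.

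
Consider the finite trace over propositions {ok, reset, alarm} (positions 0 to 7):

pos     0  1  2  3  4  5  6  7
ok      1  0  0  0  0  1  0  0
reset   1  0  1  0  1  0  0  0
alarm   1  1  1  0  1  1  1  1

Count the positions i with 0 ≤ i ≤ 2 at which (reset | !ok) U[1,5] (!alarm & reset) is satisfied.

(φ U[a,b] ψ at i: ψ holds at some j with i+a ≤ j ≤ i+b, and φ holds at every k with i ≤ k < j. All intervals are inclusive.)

0

Evaluate at each i in [0,2]:
  i=0: ✗ (no rhs in [1,5])
  i=1: ✗ (no rhs in [2,6])
  i=2: ✗ (no rhs in [3,7])
Positions where it holds: {} → 0.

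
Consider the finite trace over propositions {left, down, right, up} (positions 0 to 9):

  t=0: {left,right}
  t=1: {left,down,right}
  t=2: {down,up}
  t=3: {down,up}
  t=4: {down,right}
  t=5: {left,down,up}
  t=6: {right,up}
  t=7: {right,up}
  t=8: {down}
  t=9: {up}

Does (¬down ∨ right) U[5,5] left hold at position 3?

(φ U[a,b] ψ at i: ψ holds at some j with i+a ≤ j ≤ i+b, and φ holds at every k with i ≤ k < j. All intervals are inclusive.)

Need some j in [8,8] with left, and (¬down ∨ right) at every k in [3,j-1].
  j=8: left false.
No j in the window works → until fails.

Does not hold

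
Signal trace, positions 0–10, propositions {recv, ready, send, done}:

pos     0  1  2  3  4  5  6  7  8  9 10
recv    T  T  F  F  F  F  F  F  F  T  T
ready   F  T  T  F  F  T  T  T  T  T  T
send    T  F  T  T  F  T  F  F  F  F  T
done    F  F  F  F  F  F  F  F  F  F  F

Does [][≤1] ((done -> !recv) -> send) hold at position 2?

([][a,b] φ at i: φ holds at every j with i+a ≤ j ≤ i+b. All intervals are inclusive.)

Yes

Check ((done -> !recv) -> send) at every j in [2,3]:
  j=2: antecedent true; consequent true → ✓
  j=3: antecedent true; consequent true → ✓
All positions satisfy it → formula holds.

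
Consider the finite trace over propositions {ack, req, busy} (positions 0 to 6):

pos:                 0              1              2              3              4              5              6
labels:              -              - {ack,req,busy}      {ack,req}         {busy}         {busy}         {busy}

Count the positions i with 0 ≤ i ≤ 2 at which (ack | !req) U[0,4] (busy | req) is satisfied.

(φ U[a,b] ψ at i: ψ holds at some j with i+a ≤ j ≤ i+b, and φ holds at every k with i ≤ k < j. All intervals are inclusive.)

Evaluate at each i in [0,2]:
  i=0: ✓ (rhs at j=2; lhs holds on [0,1])
  i=1: ✓ (rhs at j=2; lhs holds on [1,1])
  i=2: ✓ (rhs at j=2)
Positions where it holds: {0, 1, 2} → 3.

3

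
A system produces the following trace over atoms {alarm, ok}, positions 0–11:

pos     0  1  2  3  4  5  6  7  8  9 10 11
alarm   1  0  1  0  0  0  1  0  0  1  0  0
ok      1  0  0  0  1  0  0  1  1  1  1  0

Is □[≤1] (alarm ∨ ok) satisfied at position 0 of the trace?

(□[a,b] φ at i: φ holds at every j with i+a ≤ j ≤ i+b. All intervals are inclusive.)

No

Check (alarm ∨ ok) at every j in [0,1]:
  j=0: true
  j=1: false
Fails at j=1 → formula fails.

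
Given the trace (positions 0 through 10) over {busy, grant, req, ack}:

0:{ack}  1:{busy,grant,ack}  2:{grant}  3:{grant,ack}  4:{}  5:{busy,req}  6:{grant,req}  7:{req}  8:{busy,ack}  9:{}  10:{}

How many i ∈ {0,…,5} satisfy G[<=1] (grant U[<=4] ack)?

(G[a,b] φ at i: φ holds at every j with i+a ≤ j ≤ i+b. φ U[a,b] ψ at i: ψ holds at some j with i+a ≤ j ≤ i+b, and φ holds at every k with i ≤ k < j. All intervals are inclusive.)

3

Evaluate at each i in [0,5]:
  i=0: ✓ (all of [0,1])
  i=1: ✓ (all of [1,2])
  i=2: ✓ (all of [2,3])
  i=3: ✗ (fails at j=4)
  i=4: ✗ (fails at j=4)
  i=5: ✗ (fails at j=5)
Positions where it holds: {0, 1, 2} → 3.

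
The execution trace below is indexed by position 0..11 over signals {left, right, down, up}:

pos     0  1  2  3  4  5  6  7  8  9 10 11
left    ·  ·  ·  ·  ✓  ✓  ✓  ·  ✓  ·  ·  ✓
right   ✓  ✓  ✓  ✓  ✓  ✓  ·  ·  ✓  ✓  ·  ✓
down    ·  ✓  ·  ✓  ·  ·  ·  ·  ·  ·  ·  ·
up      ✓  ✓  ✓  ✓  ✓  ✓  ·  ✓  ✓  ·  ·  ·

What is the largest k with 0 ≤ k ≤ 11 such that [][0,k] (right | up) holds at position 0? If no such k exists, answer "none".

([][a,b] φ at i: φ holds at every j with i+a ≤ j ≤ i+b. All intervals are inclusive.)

(right | up) must hold from j=0 onward; find where it first fails.
  j=0: holds
  j=1: holds
  j=2: holds
  j=3: holds
  j=4: holds
  j=5: holds
  j=6: fails
Holds on [0,5], so largest k = 5.

5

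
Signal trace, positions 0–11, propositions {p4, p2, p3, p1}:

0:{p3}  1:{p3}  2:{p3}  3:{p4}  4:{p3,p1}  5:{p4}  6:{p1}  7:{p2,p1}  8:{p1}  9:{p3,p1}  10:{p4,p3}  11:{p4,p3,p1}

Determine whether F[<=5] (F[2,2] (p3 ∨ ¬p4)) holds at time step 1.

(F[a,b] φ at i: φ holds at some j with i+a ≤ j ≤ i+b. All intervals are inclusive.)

Holds

Check F[2,2] (p3 ∨ ¬p4) at each j in [1,6]:
  j=1: fails (none in [3,3])
  j=2: holds (witness at 4)
  j=3: fails (none in [5,5])
  j=4: holds (witness at 6)
  j=5: holds (witness at 7)
  j=6: holds (witness at 8)
Found at j=2 → formula holds.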